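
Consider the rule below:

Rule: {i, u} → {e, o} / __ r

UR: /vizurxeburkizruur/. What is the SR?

vizorxeborkizruor

Scanning /vizurxeburkizruur/: /i/ at position 2 is not in the conditioning environment; /u/ is a high vowel immediately before /r/, so it lowers to [o]; /u/ is a high vowel immediately before /r/, so it lowers to [o]; /i/ at position 12 is not in the conditioning environment; /u/ at position 15 is not in the conditioning environment; /u/ is a high vowel immediately before /r/, so it lowers to [o].
Result: [vizorxeborkizruor].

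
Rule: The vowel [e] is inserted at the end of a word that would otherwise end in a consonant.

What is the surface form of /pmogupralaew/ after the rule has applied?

pmogupralaewe

the form ends in the consonant /w/, so [e] is inserted word-finally.
Surface form: [pmogupralaewe].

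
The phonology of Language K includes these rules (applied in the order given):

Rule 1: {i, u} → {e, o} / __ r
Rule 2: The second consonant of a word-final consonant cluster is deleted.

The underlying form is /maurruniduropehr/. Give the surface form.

Rule 1 (pre-rhotic lowering): /u/ is a high vowel immediately before /r/, so it lowers to [o]. /u/ is a high vowel immediately before /r/, so it lowers to [o]. /maurruniduropehr/ → maorrunidoropehr.
Rule 2 (final cluster simplification): /r/ is the second consonant of a word-final cluster /hr/, so it deletes. /maorrunidoropehr/ → maorrunidoropeh.

maorrunidoropeh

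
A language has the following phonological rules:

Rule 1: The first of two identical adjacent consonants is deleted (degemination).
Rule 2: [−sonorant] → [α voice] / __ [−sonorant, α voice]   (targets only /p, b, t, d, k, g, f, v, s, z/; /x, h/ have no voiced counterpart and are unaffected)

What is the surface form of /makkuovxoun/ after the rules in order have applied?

makuofxoun

Rule 1 (degemination): /kk/ is a geminate; the first /k/ deletes. /makkuovxoun/ → makuovxoun.
Rule 2 (regressive voicing assimilation): /v/ precedes the voiceless obstruent /x/, so it devoices to [f] by assimilation. /makuovxoun/ → makuofxoun.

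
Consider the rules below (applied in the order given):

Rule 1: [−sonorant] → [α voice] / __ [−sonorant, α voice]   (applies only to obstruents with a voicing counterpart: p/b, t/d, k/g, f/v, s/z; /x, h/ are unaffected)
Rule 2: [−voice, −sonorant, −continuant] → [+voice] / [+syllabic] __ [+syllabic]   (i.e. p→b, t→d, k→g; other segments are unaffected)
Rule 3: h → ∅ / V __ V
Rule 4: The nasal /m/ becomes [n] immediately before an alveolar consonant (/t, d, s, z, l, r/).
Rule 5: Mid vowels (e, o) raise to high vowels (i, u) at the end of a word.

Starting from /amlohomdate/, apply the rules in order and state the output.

anloondadi

Rule 1 (regressive voicing assimilation): no segment meets the environment; /amlohomdate/ is unchanged.
Rule 2 (intervocalic voicing): /t/ is a voiceless stop between vowels /a/ and /e/, so it voices to [d]. /amlohomdate/ → amlohomdade.
Rule 3 (intervocalic h-deletion): /h/ occurs between vowels /o/ and /o/, so it deletes. /amlohomdade/ → amloomdade.
Rule 4 (nasal place assimilation): /m/ precedes the alveolar consonant /l/, so it assimilates in place to [n]. /m/ precedes the alveolar consonant /d/, so it assimilates in place to [n]. /amloomdade/ → anloondade.
Rule 5 (final vowel raising): /e/ is a mid vowel in word-final position, so it raises to [i]. /anloondade/ → anloondadi.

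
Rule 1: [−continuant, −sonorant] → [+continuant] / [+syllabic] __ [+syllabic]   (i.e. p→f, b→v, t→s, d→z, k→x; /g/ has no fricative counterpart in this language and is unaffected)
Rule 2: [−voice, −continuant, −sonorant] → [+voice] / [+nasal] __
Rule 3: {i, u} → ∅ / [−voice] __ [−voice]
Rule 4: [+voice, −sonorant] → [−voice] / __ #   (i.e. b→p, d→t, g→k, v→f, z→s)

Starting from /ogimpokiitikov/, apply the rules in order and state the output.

Rule 1 (intervocalic spirantization): /k/ is a stop between vowels /o/ and /i/, so it spirantizes to the fricative [x]. /t/ is a stop between vowels /i/ and /i/, so it spirantizes to the fricative [s]. /k/ is a stop between vowels /i/ and /o/, so it spirantizes to the fricative [x]. /ogimpokiitikov/ → ogimpoxiisixov.
Rule 2 (post-nasal voicing): /p/ is a voiceless stop immediately after the nasal /m/, so it voices to [b]. /ogimpoxiisixov/ → ogimboxiisixov.
Rule 3 (high vowel syncope): /i/ is a high vowel flanked by voiceless consonants /s/ and /x/, so it deletes. /ogimboxiisixov/ → ogimboxiisxov.
Rule 4 (final devoicing): /v/ is a voiced obstruent in word-final position, so it devoices to [f]. /ogimboxiisxov/ → ogimboxiisxof.

ogimboxiisxof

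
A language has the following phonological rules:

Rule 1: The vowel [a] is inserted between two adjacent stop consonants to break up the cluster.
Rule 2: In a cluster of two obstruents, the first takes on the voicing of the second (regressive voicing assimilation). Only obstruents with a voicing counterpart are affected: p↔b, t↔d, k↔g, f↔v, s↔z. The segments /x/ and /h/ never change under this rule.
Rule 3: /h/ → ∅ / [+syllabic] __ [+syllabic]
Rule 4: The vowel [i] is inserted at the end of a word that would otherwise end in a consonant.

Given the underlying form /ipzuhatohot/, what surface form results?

Rule 1 (stop-cluster a-epenthesis): no segment meets the environment; /ipzuhatohot/ is unchanged.
Rule 2 (regressive voicing assimilation): /p/ precedes the voiced obstruent /z/, so it voices to [b] by assimilation. /ipzuhatohot/ → ibzuhatohot.
Rule 3 (intervocalic h-deletion): /h/ occurs between vowels /u/ and /a/, so it deletes. /h/ occurs between vowels /o/ and /o/, so it deletes. /ibzuhatohot/ → ibzuatoot.
Rule 4 (final i-epenthesis): the form ends in the consonant /t/, so [i] is inserted word-finally. /ibzuatoot/ → ibzuatooti.

ibzuatooti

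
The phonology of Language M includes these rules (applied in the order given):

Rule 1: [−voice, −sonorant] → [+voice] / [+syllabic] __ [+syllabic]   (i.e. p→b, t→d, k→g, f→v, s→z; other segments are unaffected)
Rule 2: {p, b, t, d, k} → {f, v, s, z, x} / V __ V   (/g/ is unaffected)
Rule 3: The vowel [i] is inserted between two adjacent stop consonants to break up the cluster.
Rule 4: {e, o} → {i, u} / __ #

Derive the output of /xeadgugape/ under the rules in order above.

Rule 1 (intervocalic voicing): /p/ is a voiceless obstruent between vowels /a/ and /e/, so it voices to [b]. /xeadgugape/ → xeadgugabe.
Rule 2 (intervocalic spirantization): /b/ is a stop between vowels /a/ and /e/, so it spirantizes to the fricative [v]. /xeadgugabe/ → xeadgugave.
Rule 3 (stop-cluster i-epenthesis): /d/ and /g/ form a stop–stop cluster, so [i] is inserted between them. /xeadgugave/ → xeadigugave.
Rule 4 (final vowel raising): /e/ is a mid vowel in word-final position, so it raises to [i]. /xeadigugave/ → xeadigugavi.

xeadigugavi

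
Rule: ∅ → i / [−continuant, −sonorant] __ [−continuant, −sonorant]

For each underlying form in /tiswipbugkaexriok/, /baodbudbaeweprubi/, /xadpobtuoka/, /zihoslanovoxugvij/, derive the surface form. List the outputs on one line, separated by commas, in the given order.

/tiswipbugkaexriok/: /p/ and /b/ form a stop–stop cluster, so [i] is inserted between them. /g/ and /k/ form a stop–stop cluster, so [i] is inserted between them. → [tiswipibugikaexriok].
/baodbudbaeweprubi/: /d/ and /b/ form a stop–stop cluster, so [i] is inserted between them. /d/ and /b/ form a stop–stop cluster, so [i] is inserted between them. → [baodibudibaeweprubi].
/xadpobtuoka/: /d/ and /p/ form a stop–stop cluster, so [i] is inserted between them. /b/ and /t/ form a stop–stop cluster, so [i] is inserted between them. → [xadipobituoka].
/zihoslanovoxugvij/: the rule's environment is not met; surfaces unchanged as [zihoslanovoxugvij].

tiswipibugikaexriok, baodibudibaeweprubi, xadipobituoka, zihoslanovoxugvij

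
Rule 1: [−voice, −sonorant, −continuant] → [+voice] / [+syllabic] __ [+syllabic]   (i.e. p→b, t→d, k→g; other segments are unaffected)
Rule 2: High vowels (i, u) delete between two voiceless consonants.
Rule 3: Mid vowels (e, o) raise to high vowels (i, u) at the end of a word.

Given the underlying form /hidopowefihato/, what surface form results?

Rule 1 (intervocalic voicing): /p/ is a voiceless stop between vowels /o/ and /o/, so it voices to [b]. /t/ is a voiceless stop between vowels /a/ and /o/, so it voices to [d]. /hidopowefihato/ → hidobowefihado.
Rule 2 (high vowel syncope): /i/ is a high vowel flanked by voiceless consonants /f/ and /h/, so it deletes. /hidobowefihado/ → hidobowefhado.
Rule 3 (final vowel raising): /o/ is a mid vowel in word-final position, so it raises to [u]. /hidobowefhado/ → hidobowefhadu.

hidobowefhadu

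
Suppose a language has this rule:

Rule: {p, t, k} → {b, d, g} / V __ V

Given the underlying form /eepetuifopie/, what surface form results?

eebeduifobie

/p/ is a voiceless stop between vowels /e/ and /e/, so it voices to [b].
/t/ is a voiceless stop between vowels /e/ and /u/, so it voices to [d].
/p/ is a voiceless stop between vowels /o/ and /i/, so it voices to [b].
Surface form: [eebeduifobie].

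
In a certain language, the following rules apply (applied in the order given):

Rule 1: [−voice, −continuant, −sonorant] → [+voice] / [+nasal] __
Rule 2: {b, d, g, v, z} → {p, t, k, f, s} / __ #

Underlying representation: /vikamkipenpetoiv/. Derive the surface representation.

Rule 1 (post-nasal voicing): /k/ is a voiceless stop immediately after the nasal /m/, so it voices to [g]. /p/ is a voiceless stop immediately after the nasal /n/, so it voices to [b]. /vikamkipenpetoiv/ → vikamgipenbetoiv.
Rule 2 (final devoicing): /v/ is a voiced obstruent in word-final position, so it devoices to [f]. /vikamgipenbetoiv/ → vikamgipenbetoif.

vikamgipenbetoif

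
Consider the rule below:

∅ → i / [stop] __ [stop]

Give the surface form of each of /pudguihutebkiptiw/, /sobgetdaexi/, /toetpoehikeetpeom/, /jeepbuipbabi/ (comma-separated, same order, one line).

pudiguihutebikipitiw, sobigetidaexi, toetipoehikeetipeom, jeepibuipibabi

/pudguihutebkiptiw/: /d/ and /g/ form a stop–stop cluster, so [i] is inserted between them. /b/ and /k/ form a stop–stop cluster, so [i] is inserted between them. /p/ and /t/ form a stop–stop cluster, so [i] is inserted between them. → [pudiguihutebikipitiw].
/sobgetdaexi/: /b/ and /g/ form a stop–stop cluster, so [i] is inserted between them. /t/ and /d/ form a stop–stop cluster, so [i] is inserted between them. → [sobigetidaexi].
/toetpoehikeetpeom/: /t/ and /p/ form a stop–stop cluster, so [i] is inserted between them. /t/ and /p/ form a stop–stop cluster, so [i] is inserted between them. → [toetipoehikeetipeom].
/jeepbuipbabi/: /p/ and /b/ form a stop–stop cluster, so [i] is inserted between them. /p/ and /b/ form a stop–stop cluster, so [i] is inserted between them. → [jeepibuipibabi].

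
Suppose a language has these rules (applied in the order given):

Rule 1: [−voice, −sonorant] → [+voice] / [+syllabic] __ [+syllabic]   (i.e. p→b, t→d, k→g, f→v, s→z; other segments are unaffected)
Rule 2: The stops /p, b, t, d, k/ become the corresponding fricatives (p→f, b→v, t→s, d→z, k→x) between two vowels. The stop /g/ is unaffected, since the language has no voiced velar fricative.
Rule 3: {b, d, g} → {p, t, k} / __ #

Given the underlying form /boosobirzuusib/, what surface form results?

boozovirzuuzip

Rule 1 (intervocalic voicing): /s/ is a voiceless obstruent between vowels /o/ and /o/, so it voices to [z]. /s/ is a voiceless obstruent between vowels /u/ and /i/, so it voices to [z]. /boosobirzuusib/ → boozobirzuuzib.
Rule 2 (intervocalic spirantization): /b/ is a stop between vowels /o/ and /i/, so it spirantizes to the fricative [v]. /boozobirzuuzib/ → boozovirzuuzib.
Rule 3 (final devoicing): /b/ is a voiced stop in word-final position, so it devoices to [p]. /boozovirzuuzib/ → boozovirzuuzip.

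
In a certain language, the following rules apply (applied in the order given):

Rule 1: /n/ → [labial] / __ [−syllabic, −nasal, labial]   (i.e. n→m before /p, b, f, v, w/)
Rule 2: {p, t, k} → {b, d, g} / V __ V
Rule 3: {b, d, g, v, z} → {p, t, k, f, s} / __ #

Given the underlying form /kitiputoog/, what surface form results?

kidibudook

Rule 1 (nasal place assimilation): no segment meets the environment; /kitiputoog/ is unchanged.
Rule 2 (intervocalic voicing): /t/ is a voiceless stop between vowels /i/ and /i/, so it voices to [d]. /p/ is a voiceless stop between vowels /i/ and /u/, so it voices to [b]. /t/ is a voiceless stop between vowels /u/ and /o/, so it voices to [d]. /kitiputoog/ → kidibudoog.
Rule 3 (final devoicing): /g/ is a voiced obstruent in word-final position, so it devoices to [k]. /kidibudoog/ → kidibudook.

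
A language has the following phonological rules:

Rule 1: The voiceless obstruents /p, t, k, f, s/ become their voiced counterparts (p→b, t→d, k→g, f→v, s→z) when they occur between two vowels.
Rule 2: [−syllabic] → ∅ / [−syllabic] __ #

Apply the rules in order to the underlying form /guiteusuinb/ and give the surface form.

guideuzuin

Rule 1 (intervocalic voicing): /t/ is a voiceless obstruent between vowels /i/ and /e/, so it voices to [d]. /s/ is a voiceless obstruent between vowels /u/ and /u/, so it voices to [z]. /guiteusuinb/ → guideuzuinb.
Rule 2 (final cluster simplification): /b/ is the second consonant of a word-final cluster /nb/, so it deletes. /guideuzuinb/ → guideuzuin.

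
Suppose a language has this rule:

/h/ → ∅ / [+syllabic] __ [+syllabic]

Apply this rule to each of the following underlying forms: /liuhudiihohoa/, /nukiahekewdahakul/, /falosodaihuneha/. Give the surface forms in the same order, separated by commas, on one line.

/liuhudiihohoa/: /h/ occurs between vowels /u/ and /u/, so it deletes. /h/ occurs between vowels /i/ and /o/, so it deletes. /h/ occurs between vowels /o/ and /o/, so it deletes. → [liuudiiooa].
/nukiahekewdahakul/: /h/ occurs between vowels /a/ and /e/, so it deletes. /h/ occurs between vowels /a/ and /a/, so it deletes. → [nukiaekewdaakul].
/falosodaihuneha/: /h/ occurs between vowels /i/ and /u/, so it deletes. /h/ occurs between vowels /e/ and /a/, so it deletes. → [falosodaiunea].

liuudiiooa, nukiaekewdaakul, falosodaiunea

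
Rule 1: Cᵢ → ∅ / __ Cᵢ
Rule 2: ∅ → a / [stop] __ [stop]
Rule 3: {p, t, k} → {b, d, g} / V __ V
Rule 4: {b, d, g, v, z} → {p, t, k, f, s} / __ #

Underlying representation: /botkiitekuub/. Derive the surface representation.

Rule 1 (degemination): no segment meets the environment; /botkiitekuub/ is unchanged.
Rule 2 (stop-cluster a-epenthesis): /t/ and /k/ form a stop–stop cluster, so [a] is inserted between them. /botkiitekuub/ → botakiitekuub.
Rule 3 (intervocalic voicing): /t/ is a voiceless stop between vowels /o/ and /a/, so it voices to [d]. /k/ is a voiceless stop between vowels /a/ and /i/, so it voices to [g]. /t/ is a voiceless stop between vowels /i/ and /e/, so it voices to [d]. /k/ is a voiceless stop between vowels /e/ and /u/, so it voices to [g]. /botakiitekuub/ → bodagiideguub.
Rule 4 (final devoicing): /b/ is a voiced obstruent in word-final position, so it devoices to [p]. /bodagiideguub/ → bodagiideguup.

bodagiideguup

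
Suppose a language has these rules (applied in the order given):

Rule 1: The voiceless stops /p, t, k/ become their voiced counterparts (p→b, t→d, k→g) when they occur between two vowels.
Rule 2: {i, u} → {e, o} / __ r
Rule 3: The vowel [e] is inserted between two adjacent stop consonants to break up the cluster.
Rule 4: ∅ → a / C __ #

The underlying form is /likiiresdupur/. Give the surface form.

ligieresdubora

Rule 1 (intervocalic voicing): /k/ is a voiceless stop between vowels /i/ and /i/, so it voices to [g]. /p/ is a voiceless stop between vowels /u/ and /u/, so it voices to [b]. /likiiresdupur/ → ligiiresdubur.
Rule 2 (pre-rhotic lowering): /i/ is a high vowel immediately before /r/, so it lowers to [e]. /u/ is a high vowel immediately before /r/, so it lowers to [o]. /ligiiresdubur/ → ligieresdubor.
Rule 3 (stop-cluster e-epenthesis): no segment meets the environment; /ligieresdubor/ is unchanged.
Rule 4 (final a-epenthesis): the form ends in the consonant /r/, so [a] is inserted word-finally. /ligieresdubor/ → ligieresdubora.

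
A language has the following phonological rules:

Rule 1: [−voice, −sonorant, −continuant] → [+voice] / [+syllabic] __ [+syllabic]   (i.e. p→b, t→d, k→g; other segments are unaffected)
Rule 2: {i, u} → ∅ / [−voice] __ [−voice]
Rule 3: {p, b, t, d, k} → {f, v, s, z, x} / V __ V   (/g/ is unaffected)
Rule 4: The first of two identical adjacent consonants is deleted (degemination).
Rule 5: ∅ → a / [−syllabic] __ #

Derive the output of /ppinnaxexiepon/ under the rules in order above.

Rule 1 (intervocalic voicing): /p/ is a voiceless stop between vowels /e/ and /o/, so it voices to [b]. /ppinnaxexiepon/ → ppinnaxexiebon.
Rule 2 (high vowel syncope): no segment meets the environment; /ppinnaxexiebon/ is unchanged.
Rule 3 (intervocalic spirantization): /b/ is a stop between vowels /e/ and /o/, so it spirantizes to the fricative [v]. /ppinnaxexiebon/ → ppinnaxexievon.
Rule 4 (degemination): /pp/ is a geminate; the first /p/ deletes. /nn/ is a geminate; the first /n/ deletes. /ppinnaxexievon/ → pinaxexievon.
Rule 5 (final a-epenthesis): the form ends in the consonant /n/, so [a] is inserted word-finally. /pinaxexievon/ → pinaxexievona.

pinaxexievona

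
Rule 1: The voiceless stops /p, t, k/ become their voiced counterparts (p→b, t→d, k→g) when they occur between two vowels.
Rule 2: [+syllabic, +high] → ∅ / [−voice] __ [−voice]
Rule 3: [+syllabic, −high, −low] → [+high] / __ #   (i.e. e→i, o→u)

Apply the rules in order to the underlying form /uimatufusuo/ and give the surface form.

Rule 1 (intervocalic voicing): /t/ is a voiceless stop between vowels /a/ and /u/, so it voices to [d]. /uimatufusuo/ → uimadufusuo.
Rule 2 (high vowel syncope): /u/ is a high vowel flanked by voiceless consonants /f/ and /s/, so it deletes. /uimadufusuo/ → uimadufsuo.
Rule 3 (final vowel raising): /o/ is a mid vowel in word-final position, so it raises to [u]. /uimadufsuo/ → uimadufsuu.

uimadufsuu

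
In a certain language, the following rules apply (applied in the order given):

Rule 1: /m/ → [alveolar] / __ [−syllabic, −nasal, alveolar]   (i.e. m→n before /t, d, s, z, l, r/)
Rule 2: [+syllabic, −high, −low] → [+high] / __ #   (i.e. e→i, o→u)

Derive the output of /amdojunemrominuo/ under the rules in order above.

andojunenrominuu

Rule 1 (nasal place assimilation): /m/ precedes the alveolar consonant /d/, so it assimilates in place to [n]. /m/ precedes the alveolar consonant /r/, so it assimilates in place to [n]. /amdojunemrominuo/ → andojunenrominuo.
Rule 2 (final vowel raising): /o/ is a mid vowel in word-final position, so it raises to [u]. /andojunenrominuo/ → andojunenrominuu.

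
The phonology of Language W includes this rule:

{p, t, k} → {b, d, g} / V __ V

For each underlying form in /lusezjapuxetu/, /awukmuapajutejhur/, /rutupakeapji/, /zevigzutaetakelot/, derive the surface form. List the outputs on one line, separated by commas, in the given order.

/lusezjapuxetu/: /p/ is a voiceless stop between vowels /a/ and /u/, so it voices to [b]. /t/ is a voiceless stop between vowels /e/ and /u/, so it voices to [d]. → [lusezjabuxedu].
/awukmuapajutejhur/: /p/ is a voiceless stop between vowels /a/ and /a/, so it voices to [b]. /t/ is a voiceless stop between vowels /u/ and /e/, so it voices to [d]. → [awukmuabajudejhur].
/rutupakeapji/: /t/ is a voiceless stop between vowels /u/ and /u/, so it voices to [d]. /p/ is a voiceless stop between vowels /u/ and /a/, so it voices to [b]. /k/ is a voiceless stop between vowels /a/ and /e/, so it voices to [g]. → [rudubageapji].
/zevigzutaetakelot/: /t/ is a voiceless stop between vowels /u/ and /a/, so it voices to [d]. /t/ is a voiceless stop between vowels /e/ and /a/, so it voices to [d]. /k/ is a voiceless stop between vowels /a/ and /e/, so it voices to [g]. → [zevigzudaedagelot].

lusezjabuxedu, awukmuabajudejhur, rudubageapji, zevigzudaedagelot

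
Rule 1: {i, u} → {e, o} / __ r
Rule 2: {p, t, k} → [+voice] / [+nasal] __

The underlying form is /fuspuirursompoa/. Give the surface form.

Rule 1 (pre-rhotic lowering): /i/ is a high vowel immediately before /r/, so it lowers to [e]. /u/ is a high vowel immediately before /r/, so it lowers to [o]. /fuspuirursompoa/ → fuspuerorsompoa.
Rule 2 (post-nasal voicing): /p/ is a voiceless stop immediately after the nasal /m/, so it voices to [b]. /fuspuerorsompoa/ → fuspuerorsomboa.

fuspuerorsomboa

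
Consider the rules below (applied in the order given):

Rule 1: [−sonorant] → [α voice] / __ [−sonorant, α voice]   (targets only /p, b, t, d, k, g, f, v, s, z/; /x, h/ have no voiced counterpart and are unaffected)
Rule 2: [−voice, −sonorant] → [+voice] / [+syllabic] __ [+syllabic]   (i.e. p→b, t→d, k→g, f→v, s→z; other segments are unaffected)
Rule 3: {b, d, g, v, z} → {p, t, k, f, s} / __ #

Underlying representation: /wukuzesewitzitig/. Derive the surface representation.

wuguzezewidzidik

Rule 1 (regressive voicing assimilation): /t/ precedes the voiced obstruent /z/, so it voices to [d] by assimilation. /wukuzesewitzitig/ → wukuzesewidzitig.
Rule 2 (intervocalic voicing): /k/ is a voiceless obstruent between vowels /u/ and /u/, so it voices to [g]. /s/ is a voiceless obstruent between vowels /e/ and /e/, so it voices to [z]. /t/ is a voiceless obstruent between vowels /i/ and /i/, so it voices to [d]. /wukuzesewidzitig/ → wuguzezewidzidig.
Rule 3 (final devoicing): /g/ is a voiced obstruent in word-final position, so it devoices to [k]. /wuguzezewidzidig/ → wuguzezewidzidik.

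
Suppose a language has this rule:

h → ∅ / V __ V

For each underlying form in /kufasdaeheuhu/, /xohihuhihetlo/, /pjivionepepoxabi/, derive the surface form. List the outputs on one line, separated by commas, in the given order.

kufasdaeeuu, xoiuietlo, pjivionepepoxabi

/kufasdaeheuhu/: /h/ occurs between vowels /e/ and /e/, so it deletes. /h/ occurs between vowels /u/ and /u/, so it deletes. → [kufasdaeeuu].
/xohihuhihetlo/: /h/ occurs between vowels /o/ and /i/, so it deletes. /h/ occurs between vowels /i/ and /u/, so it deletes. /h/ occurs between vowels /u/ and /i/, so it deletes. /h/ occurs between vowels /i/ and /e/, so it deletes. → [xoiuietlo].
/pjivionepepoxabi/: the rule's environment is not met; surfaces unchanged as [pjivionepepoxabi].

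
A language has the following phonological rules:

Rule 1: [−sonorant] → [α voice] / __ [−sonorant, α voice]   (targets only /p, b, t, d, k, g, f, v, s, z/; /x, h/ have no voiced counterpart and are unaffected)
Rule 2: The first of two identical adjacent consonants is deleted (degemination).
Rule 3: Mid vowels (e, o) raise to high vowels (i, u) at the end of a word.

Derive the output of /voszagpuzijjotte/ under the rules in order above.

vozakpuzijoti

Rule 1 (regressive voicing assimilation): /s/ precedes the voiced obstruent /z/, so it voices to [z] by assimilation. /g/ precedes the voiceless obstruent /p/, so it devoices to [k] by assimilation. /voszagpuzijjotte/ → vozzakpuzijjotte.
Rule 2 (degemination): /zz/ is a geminate; the first /z/ deletes. /jj/ is a geminate; the first /j/ deletes. /tt/ is a geminate; the first /t/ deletes. /vozzakpuzijjotte/ → vozakpuzijote.
Rule 3 (final vowel raising): /e/ is a mid vowel in word-final position, so it raises to [i]. /vozakpuzijote/ → vozakpuzijoti.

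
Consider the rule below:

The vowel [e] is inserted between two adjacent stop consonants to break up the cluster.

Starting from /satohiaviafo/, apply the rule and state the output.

satohiaviafo

No segment of /satohiaviafo/ meets the structural description of the rule, so the form surfaces unchanged.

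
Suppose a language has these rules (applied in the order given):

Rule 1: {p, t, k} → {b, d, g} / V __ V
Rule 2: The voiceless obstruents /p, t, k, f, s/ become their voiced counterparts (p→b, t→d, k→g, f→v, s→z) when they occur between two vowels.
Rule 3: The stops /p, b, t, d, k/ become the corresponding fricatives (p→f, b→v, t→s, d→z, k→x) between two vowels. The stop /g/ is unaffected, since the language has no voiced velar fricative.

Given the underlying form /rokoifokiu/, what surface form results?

Rule 1 (intervocalic voicing): /k/ is a voiceless stop between vowels /o/ and /o/, so it voices to [g]. /k/ is a voiceless stop between vowels /o/ and /i/, so it voices to [g]. /rokoifokiu/ → rogoifogiu.
Rule 2 (intervocalic voicing): /f/ is a voiceless obstruent between vowels /i/ and /o/, so it voices to [v]. /rogoifogiu/ → rogoivogiu.
Rule 3 (intervocalic spirantization): no segment meets the environment; /rogoivogiu/ is unchanged.

rogoivogiu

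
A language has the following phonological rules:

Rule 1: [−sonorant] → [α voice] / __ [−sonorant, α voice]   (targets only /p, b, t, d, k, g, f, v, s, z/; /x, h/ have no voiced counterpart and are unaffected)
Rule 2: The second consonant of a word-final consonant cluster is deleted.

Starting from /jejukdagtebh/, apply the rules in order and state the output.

jejugdaktep

Rule 1 (regressive voicing assimilation): /k/ precedes the voiced obstruent /d/, so it voices to [g] by assimilation. /g/ precedes the voiceless obstruent /t/, so it devoices to [k] by assimilation. /b/ precedes the voiceless obstruent /h/, so it devoices to [p] by assimilation. /jejukdagtebh/ → jejugdakteph.
Rule 2 (final cluster simplification): /h/ is the second consonant of a word-final cluster /ph/, so it deletes. /jejugdakteph/ → jejugdaktep.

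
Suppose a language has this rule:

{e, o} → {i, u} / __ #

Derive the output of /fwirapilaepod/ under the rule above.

fwirapilaepod

No segment of /fwirapilaepod/ meets the structural description of the rule, so the form surfaces unchanged.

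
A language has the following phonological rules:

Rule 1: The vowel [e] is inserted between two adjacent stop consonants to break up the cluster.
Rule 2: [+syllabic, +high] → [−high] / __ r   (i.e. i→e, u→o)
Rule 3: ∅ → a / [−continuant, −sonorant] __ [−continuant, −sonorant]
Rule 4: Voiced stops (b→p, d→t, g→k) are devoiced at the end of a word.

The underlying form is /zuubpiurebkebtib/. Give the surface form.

Rule 1 (stop-cluster e-epenthesis): /b/ and /p/ form a stop–stop cluster, so [e] is inserted between them. /b/ and /k/ form a stop–stop cluster, so [e] is inserted between them. /b/ and /t/ form a stop–stop cluster, so [e] is inserted between them. /zuubpiurebkebtib/ → zuubepiurebekebetib.
Rule 2 (pre-rhotic lowering): /u/ is a high vowel immediately before /r/, so it lowers to [o]. /zuubepiurebekebetib/ → zuubepiorebekebetib.
Rule 3 (stop-cluster a-epenthesis): no segment meets the environment; /zuubepiorebekebetib/ is unchanged.
Rule 4 (final devoicing): /b/ is a voiced stop in word-final position, so it devoices to [p]. /zuubepiorebekebetib/ → zuubepiorebekebetip.

zuubepiorebekebetip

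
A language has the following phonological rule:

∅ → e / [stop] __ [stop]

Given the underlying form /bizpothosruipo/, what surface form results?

No segment of /bizpothosruipo/ meets the structural description of the rule, so the form surfaces unchanged.

bizpothosruipo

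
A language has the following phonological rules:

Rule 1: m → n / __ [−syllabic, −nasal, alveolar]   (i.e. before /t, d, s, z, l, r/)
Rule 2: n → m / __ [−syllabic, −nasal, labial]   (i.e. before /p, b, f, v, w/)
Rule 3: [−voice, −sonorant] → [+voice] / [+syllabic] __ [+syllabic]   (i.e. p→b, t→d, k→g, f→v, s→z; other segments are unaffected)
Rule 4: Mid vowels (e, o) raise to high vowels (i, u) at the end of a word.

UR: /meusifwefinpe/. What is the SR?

Rule 1 (nasal place assimilation): no segment meets the environment; /meusifwefinpe/ is unchanged.
Rule 2 (nasal place assimilation): /n/ precedes the labial consonant /p/, so it assimilates in place to [m]. /meusifwefinpe/ → meusifwefimpe.
Rule 3 (intervocalic voicing): /s/ is a voiceless obstruent between vowels /u/ and /i/, so it voices to [z]. /f/ is a voiceless obstruent between vowels /e/ and /i/, so it voices to [v]. /meusifwefimpe/ → meuzifwevimpe.
Rule 4 (final vowel raising): /e/ is a mid vowel in word-final position, so it raises to [i]. /meuzifwevimpe/ → meuzifwevimpi.

meuzifwevimpi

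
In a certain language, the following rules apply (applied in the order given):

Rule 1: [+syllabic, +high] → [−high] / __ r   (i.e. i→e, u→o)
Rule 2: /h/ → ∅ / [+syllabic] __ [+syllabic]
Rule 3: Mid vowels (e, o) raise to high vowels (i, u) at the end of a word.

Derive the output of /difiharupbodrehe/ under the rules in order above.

Rule 1 (pre-rhotic lowering): no segment meets the environment; /difiharupbodrehe/ is unchanged.
Rule 2 (intervocalic h-deletion): /h/ occurs between vowels /i/ and /a/, so it deletes. /h/ occurs between vowels /e/ and /e/, so it deletes. /difiharupbodrehe/ → difiarupbodree.
Rule 3 (final vowel raising): /e/ is a mid vowel in word-final position, so it raises to [i]. /difiarupbodree/ → difiarupbodrei.

difiarupbodrei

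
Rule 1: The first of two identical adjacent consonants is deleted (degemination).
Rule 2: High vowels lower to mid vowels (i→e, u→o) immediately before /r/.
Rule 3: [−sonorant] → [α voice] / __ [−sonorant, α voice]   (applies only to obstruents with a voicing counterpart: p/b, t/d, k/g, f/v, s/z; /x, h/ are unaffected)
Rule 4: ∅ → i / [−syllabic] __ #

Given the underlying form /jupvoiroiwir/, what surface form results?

jubvoeroiweri

Rule 1 (degemination): no segment meets the environment; /jupvoiroiwir/ is unchanged.
Rule 2 (pre-rhotic lowering): /i/ is a high vowel immediately before /r/, so it lowers to [e]. /i/ is a high vowel immediately before /r/, so it lowers to [e]. /jupvoiroiwir/ → jupvoeroiwer.
Rule 3 (regressive voicing assimilation): /p/ precedes the voiced obstruent /v/, so it voices to [b] by assimilation. /jupvoeroiwer/ → jubvoeroiwer.
Rule 4 (final i-epenthesis): the form ends in the consonant /r/, so [i] is inserted word-finally. /jubvoeroiwer/ → jubvoeroiweri.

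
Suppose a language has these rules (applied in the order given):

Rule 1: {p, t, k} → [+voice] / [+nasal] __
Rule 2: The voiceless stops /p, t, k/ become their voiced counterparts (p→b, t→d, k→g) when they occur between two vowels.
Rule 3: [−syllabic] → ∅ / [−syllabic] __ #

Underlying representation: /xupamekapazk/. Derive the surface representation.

xubamegabaz

Rule 1 (post-nasal voicing): no segment meets the environment; /xupamekapazk/ is unchanged.
Rule 2 (intervocalic voicing): /p/ is a voiceless stop between vowels /u/ and /a/, so it voices to [b]. /k/ is a voiceless stop between vowels /e/ and /a/, so it voices to [g]. /p/ is a voiceless stop between vowels /a/ and /a/, so it voices to [b]. /xupamekapazk/ → xubamegabazk.
Rule 3 (final cluster simplification): /k/ is the second consonant of a word-final cluster /zk/, so it deletes. /xubamegabazk/ → xubamegabaz.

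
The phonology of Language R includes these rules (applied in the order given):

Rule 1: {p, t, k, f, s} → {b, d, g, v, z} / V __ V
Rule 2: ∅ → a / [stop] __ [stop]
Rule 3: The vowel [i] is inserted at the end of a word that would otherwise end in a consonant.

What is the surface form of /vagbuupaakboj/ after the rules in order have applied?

Rule 1 (intervocalic voicing): /p/ is a voiceless obstruent between vowels /u/ and /a/, so it voices to [b]. /vagbuupaakboj/ → vagbuubaakboj.
Rule 2 (stop-cluster a-epenthesis): /g/ and /b/ form a stop–stop cluster, so [a] is inserted between them. /k/ and /b/ form a stop–stop cluster, so [a] is inserted between them. /vagbuubaakboj/ → vagabuubaakaboj.
Rule 3 (final i-epenthesis): the form ends in the consonant /j/, so [i] is inserted word-finally. /vagabuubaakaboj/ → vagabuubaakaboji.

vagabuubaakaboji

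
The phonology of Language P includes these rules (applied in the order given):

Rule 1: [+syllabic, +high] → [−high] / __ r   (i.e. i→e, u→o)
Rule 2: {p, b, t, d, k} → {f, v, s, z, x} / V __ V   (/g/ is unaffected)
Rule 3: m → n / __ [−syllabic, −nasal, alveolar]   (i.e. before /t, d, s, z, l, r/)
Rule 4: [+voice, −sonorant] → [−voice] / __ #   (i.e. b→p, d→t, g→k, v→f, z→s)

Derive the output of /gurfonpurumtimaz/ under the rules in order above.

Rule 1 (pre-rhotic lowering): /u/ is a high vowel immediately before /r/, so it lowers to [o]. /u/ is a high vowel immediately before /r/, so it lowers to [o]. /gurfonpurumtimaz/ → gorfonporumtimaz.
Rule 2 (intervocalic spirantization): no segment meets the environment; /gorfonporumtimaz/ is unchanged.
Rule 3 (nasal place assimilation): /m/ precedes the alveolar consonant /t/, so it assimilates in place to [n]. /gorfonporumtimaz/ → gorfonporuntimaz.
Rule 4 (final devoicing): /z/ is a voiced obstruent in word-final position, so it devoices to [s]. /gorfonporuntimaz/ → gorfonporuntimas.

gorfonporuntimas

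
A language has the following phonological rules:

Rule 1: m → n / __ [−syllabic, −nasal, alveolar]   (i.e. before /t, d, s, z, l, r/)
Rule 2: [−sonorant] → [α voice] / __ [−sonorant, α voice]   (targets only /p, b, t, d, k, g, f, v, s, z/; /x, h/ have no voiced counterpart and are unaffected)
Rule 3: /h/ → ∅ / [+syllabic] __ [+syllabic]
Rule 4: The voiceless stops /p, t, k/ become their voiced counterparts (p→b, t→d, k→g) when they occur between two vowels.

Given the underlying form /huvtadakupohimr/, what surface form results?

Rule 1 (nasal place assimilation): /m/ precedes the alveolar consonant /r/, so it assimilates in place to [n]. /huvtadakupohimr/ → huvtadakupohinr.
Rule 2 (regressive voicing assimilation): /v/ precedes the voiceless obstruent /t/, so it devoices to [f] by assimilation. /huvtadakupohinr/ → huftadakupohinr.
Rule 3 (intervocalic h-deletion): /h/ occurs between vowels /o/ and /i/, so it deletes. /huftadakupohinr/ → huftadakupoinr.
Rule 4 (intervocalic voicing): /k/ is a voiceless stop between vowels /a/ and /u/, so it voices to [g]. /p/ is a voiceless stop between vowels /u/ and /o/, so it voices to [b]. /huftadakupoinr/ → huftadaguboinr.

huftadaguboinr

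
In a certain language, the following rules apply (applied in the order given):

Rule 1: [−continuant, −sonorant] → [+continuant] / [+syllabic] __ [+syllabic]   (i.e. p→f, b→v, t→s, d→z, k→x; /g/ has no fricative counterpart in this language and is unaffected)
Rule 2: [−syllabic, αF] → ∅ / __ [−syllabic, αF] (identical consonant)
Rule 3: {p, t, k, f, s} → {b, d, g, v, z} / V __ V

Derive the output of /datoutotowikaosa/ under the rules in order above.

dazouzozowixaoza

Rule 1 (intervocalic spirantization): /t/ is a stop between vowels /a/ and /o/, so it spirantizes to the fricative [s]. /t/ is a stop between vowels /u/ and /o/, so it spirantizes to the fricative [s]. /t/ is a stop between vowels /o/ and /o/, so it spirantizes to the fricative [s]. /k/ is a stop between vowels /i/ and /a/, so it spirantizes to the fricative [x]. /datoutotowikaosa/ → dasousosowixaosa.
Rule 2 (degemination): no segment meets the environment; /dasousosowixaosa/ is unchanged.
Rule 3 (intervocalic voicing): /s/ is a voiceless obstruent between vowels /a/ and /o/, so it voices to [z]. /s/ is a voiceless obstruent between vowels /u/ and /o/, so it voices to [z]. /s/ is a voiceless obstruent between vowels /o/ and /o/, so it voices to [z]. /s/ is a voiceless obstruent between vowels /o/ and /a/, so it voices to [z]. /dasousosowixaosa/ → dazouzozowixaoza.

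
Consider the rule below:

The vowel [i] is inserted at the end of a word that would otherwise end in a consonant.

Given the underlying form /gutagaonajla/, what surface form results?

No segment of /gutagaonajla/ meets the structural description of the rule, so the form surfaces unchanged.

gutagaonajla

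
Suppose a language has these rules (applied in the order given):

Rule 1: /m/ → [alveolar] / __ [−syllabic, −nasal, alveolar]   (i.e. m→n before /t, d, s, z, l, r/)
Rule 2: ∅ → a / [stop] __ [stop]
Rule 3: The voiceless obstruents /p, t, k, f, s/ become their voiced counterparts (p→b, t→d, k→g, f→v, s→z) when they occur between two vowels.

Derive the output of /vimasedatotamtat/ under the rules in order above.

Rule 1 (nasal place assimilation): /m/ precedes the alveolar consonant /t/, so it assimilates in place to [n]. /vimasedatotamtat/ → vimasedatotantat.
Rule 2 (stop-cluster a-epenthesis): no segment meets the environment; /vimasedatotantat/ is unchanged.
Rule 3 (intervocalic voicing): /s/ is a voiceless obstruent between vowels /a/ and /e/, so it voices to [z]. /t/ is a voiceless obstruent between vowels /a/ and /o/, so it voices to [d]. /t/ is a voiceless obstruent between vowels /o/ and /a/, so it voices to [d]. /vimasedatotantat/ → vimazedadodantat.

vimazedadodantat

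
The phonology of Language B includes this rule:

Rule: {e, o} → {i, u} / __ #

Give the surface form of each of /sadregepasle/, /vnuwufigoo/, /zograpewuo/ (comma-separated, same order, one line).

/sadregepasle/: /e/ is a mid vowel in word-final position, so it raises to [i]. → [sadregepasli].
/vnuwufigoo/: /o/ is a mid vowel in word-final position, so it raises to [u]. → [vnuwufigou].
/zograpewuo/: /o/ is a mid vowel in word-final position, so it raises to [u]. → [zograpewuu].

sadregepasli, vnuwufigou, zograpewuu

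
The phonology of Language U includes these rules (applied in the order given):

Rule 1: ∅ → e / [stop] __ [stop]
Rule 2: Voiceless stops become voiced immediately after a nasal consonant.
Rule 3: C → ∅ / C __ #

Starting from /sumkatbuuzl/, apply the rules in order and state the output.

Rule 1 (stop-cluster e-epenthesis): /t/ and /b/ form a stop–stop cluster, so [e] is inserted between them. /sumkatbuuzl/ → sumkatebuuzl.
Rule 2 (post-nasal voicing): /k/ is a voiceless stop immediately after the nasal /m/, so it voices to [g]. /sumkatebuuzl/ → sumgatebuuzl.
Rule 3 (final cluster simplification): /l/ is the second consonant of a word-final cluster /zl/, so it deletes. /sumgatebuuzl/ → sumgatebuuz.

sumgatebuuz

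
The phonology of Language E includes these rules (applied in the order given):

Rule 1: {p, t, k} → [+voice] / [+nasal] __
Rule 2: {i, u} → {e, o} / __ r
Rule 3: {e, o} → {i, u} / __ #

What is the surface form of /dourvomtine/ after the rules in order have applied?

doorvomdini

Rule 1 (post-nasal voicing): /t/ is a voiceless stop immediately after the nasal /m/, so it voices to [d]. /dourvomtine/ → dourvomdine.
Rule 2 (pre-rhotic lowering): /u/ is a high vowel immediately before /r/, so it lowers to [o]. /dourvomdine/ → doorvomdine.
Rule 3 (final vowel raising): /e/ is a mid vowel in word-final position, so it raises to [i]. /doorvomdine/ → doorvomdini.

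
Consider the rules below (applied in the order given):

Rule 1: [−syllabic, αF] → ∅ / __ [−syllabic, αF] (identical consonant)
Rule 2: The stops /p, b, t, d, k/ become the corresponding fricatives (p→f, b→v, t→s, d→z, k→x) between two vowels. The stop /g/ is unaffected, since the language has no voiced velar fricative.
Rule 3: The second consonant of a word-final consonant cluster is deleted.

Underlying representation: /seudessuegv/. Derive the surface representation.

Rule 1 (degemination): /ss/ is a geminate; the first /s/ deletes. /seudessuegv/ → seudesuegv.
Rule 2 (intervocalic spirantization): /d/ is a stop between vowels /u/ and /e/, so it spirantizes to the fricative [z]. /seudesuegv/ → seuzesuegv.
Rule 3 (final cluster simplification): /v/ is the second consonant of a word-final cluster /gv/, so it deletes. /seuzesuegv/ → seuzesueg.

seuzesueg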